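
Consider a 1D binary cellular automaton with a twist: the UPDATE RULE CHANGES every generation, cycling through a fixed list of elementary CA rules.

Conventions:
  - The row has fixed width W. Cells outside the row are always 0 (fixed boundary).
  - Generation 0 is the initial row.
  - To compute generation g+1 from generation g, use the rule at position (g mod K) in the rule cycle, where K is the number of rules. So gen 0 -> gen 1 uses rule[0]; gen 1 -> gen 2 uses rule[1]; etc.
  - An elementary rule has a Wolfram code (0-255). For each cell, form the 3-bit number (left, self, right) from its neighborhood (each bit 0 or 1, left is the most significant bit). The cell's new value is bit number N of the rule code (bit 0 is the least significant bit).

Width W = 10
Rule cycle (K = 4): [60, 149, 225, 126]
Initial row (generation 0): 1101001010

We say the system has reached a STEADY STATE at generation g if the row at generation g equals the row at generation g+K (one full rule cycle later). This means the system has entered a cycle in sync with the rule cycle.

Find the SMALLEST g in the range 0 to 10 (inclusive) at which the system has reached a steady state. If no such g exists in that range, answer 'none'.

Answer: none

Derivation:
Gen 0: 1101001010
Gen 1 (rule 60): 1011101111
Gen 2 (rule 149): 1001000110
Gen 3 (rule 225): 0000010010
Gen 4 (rule 126): 0000111111
Gen 5 (rule 60): 0000100000
Gen 6 (rule 149): 1110111111
Gen 7 (rule 225): 0111011111
Gen 8 (rule 126): 1101110001
Gen 9 (rule 60): 1011001001
Gen 10 (rule 149): 1000101101
Gen 11 (rule 225): 0010010110
Gen 12 (rule 126): 0111111111
Gen 13 (rule 60): 0100000000
Gen 14 (rule 149): 0111111111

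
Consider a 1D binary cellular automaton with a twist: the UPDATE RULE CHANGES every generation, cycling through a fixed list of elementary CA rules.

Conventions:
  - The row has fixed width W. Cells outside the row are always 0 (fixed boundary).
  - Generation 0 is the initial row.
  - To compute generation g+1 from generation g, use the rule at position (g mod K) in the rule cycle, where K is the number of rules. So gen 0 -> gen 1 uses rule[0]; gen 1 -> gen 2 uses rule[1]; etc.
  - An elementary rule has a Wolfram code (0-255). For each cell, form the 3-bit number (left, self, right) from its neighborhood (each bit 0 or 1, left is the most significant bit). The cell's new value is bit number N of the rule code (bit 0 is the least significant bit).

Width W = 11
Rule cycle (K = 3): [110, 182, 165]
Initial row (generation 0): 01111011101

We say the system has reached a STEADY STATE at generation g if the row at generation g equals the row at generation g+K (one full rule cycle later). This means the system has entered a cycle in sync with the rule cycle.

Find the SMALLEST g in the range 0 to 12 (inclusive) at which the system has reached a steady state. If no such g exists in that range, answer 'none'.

Gen 0: 01111011101
Gen 1 (rule 110): 11001110111
Gen 2 (rule 182): 00110101010
Gen 3 (rule 165): 10001111110
Gen 4 (rule 110): 10011000010
Gen 5 (rule 182): 11100100111
Gen 6 (rule 165): 01000100010
Gen 7 (rule 110): 11001100110
Gen 8 (rule 182): 00110011001
Gen 9 (rule 165): 10000000001
Gen 10 (rule 110): 10000000011
Gen 11 (rule 182): 11000000100
Gen 12 (rule 165): 00011110101
Gen 13 (rule 110): 00110011111
Gen 14 (rule 182): 01001101110
Gen 15 (rule 165): 01000010100

Answer: none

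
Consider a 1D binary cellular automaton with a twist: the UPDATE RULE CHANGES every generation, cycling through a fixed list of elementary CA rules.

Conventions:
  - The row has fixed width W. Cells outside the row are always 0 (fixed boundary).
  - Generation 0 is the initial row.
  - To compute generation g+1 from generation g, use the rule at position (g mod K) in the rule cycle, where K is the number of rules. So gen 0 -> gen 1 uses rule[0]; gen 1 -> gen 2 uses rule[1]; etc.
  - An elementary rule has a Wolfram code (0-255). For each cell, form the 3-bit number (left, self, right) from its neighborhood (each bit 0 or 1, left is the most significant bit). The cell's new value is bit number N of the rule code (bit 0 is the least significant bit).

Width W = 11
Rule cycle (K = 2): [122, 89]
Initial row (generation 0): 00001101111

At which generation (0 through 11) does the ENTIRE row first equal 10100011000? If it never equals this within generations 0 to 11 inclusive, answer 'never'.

Gen 0: 00001101111
Gen 1 (rule 122): 00011111001
Gen 2 (rule 89): 11010001100
Gen 3 (rule 122): 11101011110
Gen 4 (rule 89): 10100010011
Gen 5 (rule 122): 01010101111
Gen 6 (rule 89): 00000001001
Gen 7 (rule 122): 00000010110
Gen 8 (rule 89): 11111000111
Gen 9 (rule 122): 10001101101
Gen 10 (rule 89): 01101101100
Gen 11 (rule 122): 11111111110

Answer: never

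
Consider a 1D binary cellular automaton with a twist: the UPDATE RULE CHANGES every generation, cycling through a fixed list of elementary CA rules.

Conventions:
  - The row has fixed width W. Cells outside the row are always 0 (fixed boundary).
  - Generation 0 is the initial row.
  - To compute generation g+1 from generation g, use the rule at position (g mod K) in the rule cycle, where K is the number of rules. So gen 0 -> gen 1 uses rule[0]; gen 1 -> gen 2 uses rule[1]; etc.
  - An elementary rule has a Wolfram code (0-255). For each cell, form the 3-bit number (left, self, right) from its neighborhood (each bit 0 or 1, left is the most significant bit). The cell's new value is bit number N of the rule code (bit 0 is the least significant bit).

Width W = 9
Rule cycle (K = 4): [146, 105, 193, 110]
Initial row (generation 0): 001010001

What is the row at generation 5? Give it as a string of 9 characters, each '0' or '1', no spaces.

Answer: 001000100

Derivation:
Gen 0: 001010001
Gen 1 (rule 146): 010001010
Gen 2 (rule 105): 000100100
Gen 3 (rule 193): 110000001
Gen 4 (rule 110): 110000011
Gen 5 (rule 146): 001000100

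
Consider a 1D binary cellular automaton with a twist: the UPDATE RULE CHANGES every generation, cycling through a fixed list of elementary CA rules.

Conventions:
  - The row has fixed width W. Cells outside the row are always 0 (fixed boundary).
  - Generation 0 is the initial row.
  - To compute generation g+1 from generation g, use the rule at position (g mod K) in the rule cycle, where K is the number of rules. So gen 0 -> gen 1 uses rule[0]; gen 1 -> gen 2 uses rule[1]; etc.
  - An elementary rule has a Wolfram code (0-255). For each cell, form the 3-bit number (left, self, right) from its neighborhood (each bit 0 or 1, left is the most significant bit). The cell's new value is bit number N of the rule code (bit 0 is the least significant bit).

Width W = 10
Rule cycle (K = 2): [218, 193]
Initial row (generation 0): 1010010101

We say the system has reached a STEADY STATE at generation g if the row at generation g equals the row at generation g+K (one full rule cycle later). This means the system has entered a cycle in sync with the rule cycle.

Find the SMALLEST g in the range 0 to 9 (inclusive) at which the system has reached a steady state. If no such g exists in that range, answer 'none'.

Gen 0: 1010010101
Gen 1 (rule 218): 0001100000
Gen 2 (rule 193): 1100101111
Gen 3 (rule 218): 1111001111
Gen 4 (rule 193): 0111000111
Gen 5 (rule 218): 1111101111
Gen 6 (rule 193): 0111100111
Gen 7 (rule 218): 1111111111
Gen 8 (rule 193): 0111111111
Gen 9 (rule 218): 1111111111
Gen 10 (rule 193): 0111111111
Gen 11 (rule 218): 1111111111

Answer: 7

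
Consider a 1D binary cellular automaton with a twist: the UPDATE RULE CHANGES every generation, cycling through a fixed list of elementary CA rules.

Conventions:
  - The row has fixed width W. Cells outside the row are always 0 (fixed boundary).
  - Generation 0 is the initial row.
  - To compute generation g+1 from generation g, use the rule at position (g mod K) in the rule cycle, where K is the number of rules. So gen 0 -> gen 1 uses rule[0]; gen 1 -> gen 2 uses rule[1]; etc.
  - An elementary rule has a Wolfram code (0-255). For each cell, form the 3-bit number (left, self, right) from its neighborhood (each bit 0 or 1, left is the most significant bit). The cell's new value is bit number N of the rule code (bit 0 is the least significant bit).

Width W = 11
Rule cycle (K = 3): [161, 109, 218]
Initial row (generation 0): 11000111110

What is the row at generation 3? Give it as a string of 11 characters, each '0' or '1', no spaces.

Gen 0: 11000111110
Gen 1 (rule 161): 00010011100
Gen 2 (rule 109): 11010010101
Gen 3 (rule 218): 11001100000

Answer: 11001100000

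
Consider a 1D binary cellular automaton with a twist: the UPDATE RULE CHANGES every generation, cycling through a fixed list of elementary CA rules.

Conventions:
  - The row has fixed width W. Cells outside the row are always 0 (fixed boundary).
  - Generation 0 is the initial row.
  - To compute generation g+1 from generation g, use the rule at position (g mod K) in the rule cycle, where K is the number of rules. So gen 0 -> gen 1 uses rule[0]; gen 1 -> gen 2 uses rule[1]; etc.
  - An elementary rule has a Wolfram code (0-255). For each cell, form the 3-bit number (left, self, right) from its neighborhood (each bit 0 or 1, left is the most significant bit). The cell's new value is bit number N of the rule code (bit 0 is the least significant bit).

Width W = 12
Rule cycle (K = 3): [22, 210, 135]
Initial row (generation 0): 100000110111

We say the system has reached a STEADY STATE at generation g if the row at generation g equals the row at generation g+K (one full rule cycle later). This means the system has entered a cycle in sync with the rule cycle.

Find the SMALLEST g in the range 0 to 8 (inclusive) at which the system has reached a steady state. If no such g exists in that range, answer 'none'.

Gen 0: 100000110111
Gen 1 (rule 22): 110001000000
Gen 2 (rule 210): 011010100000
Gen 3 (rule 135): 100010101111
Gen 4 (rule 22): 110110100000
Gen 5 (rule 210): 010010010000
Gen 6 (rule 135): 110110110111
Gen 7 (rule 22): 000000000000
Gen 8 (rule 210): 000000000000
Gen 9 (rule 135): 111111111111
Gen 10 (rule 22): 000000000000
Gen 11 (rule 210): 000000000000

Answer: 7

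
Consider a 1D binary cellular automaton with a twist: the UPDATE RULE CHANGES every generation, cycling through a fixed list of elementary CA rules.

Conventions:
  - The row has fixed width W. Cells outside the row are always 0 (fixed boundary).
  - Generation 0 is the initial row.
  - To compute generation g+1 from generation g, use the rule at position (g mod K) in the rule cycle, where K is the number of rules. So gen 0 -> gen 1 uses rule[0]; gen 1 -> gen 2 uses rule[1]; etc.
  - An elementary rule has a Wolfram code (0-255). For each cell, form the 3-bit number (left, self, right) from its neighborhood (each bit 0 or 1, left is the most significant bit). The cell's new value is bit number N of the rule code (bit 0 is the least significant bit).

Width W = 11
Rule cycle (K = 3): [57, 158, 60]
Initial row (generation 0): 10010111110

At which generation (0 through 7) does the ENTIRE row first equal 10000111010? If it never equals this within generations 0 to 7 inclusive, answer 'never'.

Gen 0: 10010111110
Gen 1 (rule 57): 01001100001
Gen 2 (rule 158): 11111010011
Gen 3 (rule 60): 10000111010
Gen 4 (rule 57): 01110100101
Gen 5 (rule 158): 11100111101
Gen 6 (rule 60): 10010100011
Gen 7 (rule 57): 01001011010

Answer: 3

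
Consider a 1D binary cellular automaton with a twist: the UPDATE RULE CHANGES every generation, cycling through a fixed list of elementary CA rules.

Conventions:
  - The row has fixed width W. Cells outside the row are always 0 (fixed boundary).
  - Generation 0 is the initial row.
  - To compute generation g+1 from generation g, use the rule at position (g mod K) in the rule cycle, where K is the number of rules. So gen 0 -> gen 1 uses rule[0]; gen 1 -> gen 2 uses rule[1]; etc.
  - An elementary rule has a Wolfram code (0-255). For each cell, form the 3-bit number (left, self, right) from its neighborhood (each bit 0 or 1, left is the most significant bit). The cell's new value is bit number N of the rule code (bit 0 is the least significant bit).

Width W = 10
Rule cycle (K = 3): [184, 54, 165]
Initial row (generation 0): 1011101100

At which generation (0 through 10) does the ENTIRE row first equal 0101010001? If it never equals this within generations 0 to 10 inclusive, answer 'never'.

Answer: 4

Derivation:
Gen 0: 1011101100
Gen 1 (rule 184): 0111011010
Gen 2 (rule 54): 1000100111
Gen 3 (rule 165): 1010100010
Gen 4 (rule 184): 0101010001
Gen 5 (rule 54): 1111111011
Gen 6 (rule 165): 0111110100
Gen 7 (rule 184): 0111101010
Gen 8 (rule 54): 1000011111
Gen 9 (rule 165): 1011001110
Gen 10 (rule 184): 0110101101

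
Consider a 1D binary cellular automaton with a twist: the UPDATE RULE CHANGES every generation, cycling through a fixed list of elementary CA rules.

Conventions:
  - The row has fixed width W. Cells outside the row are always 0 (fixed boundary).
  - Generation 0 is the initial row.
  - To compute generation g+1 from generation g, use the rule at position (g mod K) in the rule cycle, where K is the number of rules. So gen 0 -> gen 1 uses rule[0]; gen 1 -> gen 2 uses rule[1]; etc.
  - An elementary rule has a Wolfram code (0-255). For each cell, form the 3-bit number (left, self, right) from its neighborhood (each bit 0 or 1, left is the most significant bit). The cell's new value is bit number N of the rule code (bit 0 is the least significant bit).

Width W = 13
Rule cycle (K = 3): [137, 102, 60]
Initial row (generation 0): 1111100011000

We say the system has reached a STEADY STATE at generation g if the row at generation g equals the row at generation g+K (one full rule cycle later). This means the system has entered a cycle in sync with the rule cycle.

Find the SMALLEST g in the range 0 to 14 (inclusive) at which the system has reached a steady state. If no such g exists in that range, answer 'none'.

Answer: none

Derivation:
Gen 0: 1111100011000
Gen 1 (rule 137): 1111001010011
Gen 2 (rule 102): 0001011110101
Gen 3 (rule 60): 0001110001111
Gen 4 (rule 137): 1101100101110
Gen 5 (rule 102): 0110101110010
Gen 6 (rule 60): 0101111001011
Gen 7 (rule 137): 0001110000010
Gen 8 (rule 102): 0010010000110
Gen 9 (rule 60): 0011011000101
Gen 10 (rule 137): 1010010010000
Gen 11 (rule 102): 1110110110000
Gen 12 (rule 60): 1001101101000
Gen 13 (rule 137): 0001001000011
Gen 14 (rule 102): 0011011000101
Gen 15 (rule 60): 0010110100111
Gen 16 (rule 137): 1000100000110
Gen 17 (rule 102): 1001100001010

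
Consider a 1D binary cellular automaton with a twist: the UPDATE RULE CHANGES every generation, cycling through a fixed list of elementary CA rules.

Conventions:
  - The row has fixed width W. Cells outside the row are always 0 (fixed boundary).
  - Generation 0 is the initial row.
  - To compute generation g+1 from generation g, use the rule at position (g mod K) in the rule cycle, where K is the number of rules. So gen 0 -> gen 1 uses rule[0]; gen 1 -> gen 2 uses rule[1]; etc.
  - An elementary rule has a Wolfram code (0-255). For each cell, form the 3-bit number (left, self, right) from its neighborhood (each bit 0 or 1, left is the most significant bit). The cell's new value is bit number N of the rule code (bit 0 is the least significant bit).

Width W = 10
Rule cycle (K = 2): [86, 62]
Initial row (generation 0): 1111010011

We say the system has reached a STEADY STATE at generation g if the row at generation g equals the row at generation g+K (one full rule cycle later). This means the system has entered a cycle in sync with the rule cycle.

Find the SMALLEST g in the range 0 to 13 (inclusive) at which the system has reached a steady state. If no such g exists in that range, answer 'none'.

Answer: 8

Derivation:
Gen 0: 1111010011
Gen 1 (rule 86): 0001011101
Gen 2 (rule 62): 0011110011
Gen 3 (rule 86): 0100011101
Gen 4 (rule 62): 1110110011
Gen 5 (rule 86): 0010011101
Gen 6 (rule 62): 0111110011
Gen 7 (rule 86): 1000011101
Gen 8 (rule 62): 1100110011
Gen 9 (rule 86): 0111011101
Gen 10 (rule 62): 1100110011
Gen 11 (rule 86): 0111011101
Gen 12 (rule 62): 1100110011
Gen 13 (rule 86): 0111011101
Gen 14 (rule 62): 1100110011
Gen 15 (rule 86): 0111011101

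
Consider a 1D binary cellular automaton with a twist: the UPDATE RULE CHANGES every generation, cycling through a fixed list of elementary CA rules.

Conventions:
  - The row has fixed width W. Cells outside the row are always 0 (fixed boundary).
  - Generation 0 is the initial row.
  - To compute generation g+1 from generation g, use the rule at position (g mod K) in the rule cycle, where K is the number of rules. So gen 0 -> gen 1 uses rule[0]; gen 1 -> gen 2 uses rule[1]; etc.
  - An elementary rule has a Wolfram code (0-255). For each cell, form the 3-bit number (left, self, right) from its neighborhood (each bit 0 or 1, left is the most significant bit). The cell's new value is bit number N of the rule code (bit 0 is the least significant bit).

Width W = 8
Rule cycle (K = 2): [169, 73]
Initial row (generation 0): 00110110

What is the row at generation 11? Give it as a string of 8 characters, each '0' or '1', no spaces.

Answer: 11000000

Derivation:
Gen 0: 00110110
Gen 1 (rule 169): 10101100
Gen 2 (rule 73): 00001101
Gen 3 (rule 169): 11101010
Gen 4 (rule 73): 10100000
Gen 5 (rule 169): 01001111
Gen 6 (rule 73): 00001001
Gen 7 (rule 169): 11100000
Gen 8 (rule 73): 10101111
Gen 9 (rule 169): 01011110
Gen 10 (rule 73): 00010010
Gen 11 (rule 169): 11000000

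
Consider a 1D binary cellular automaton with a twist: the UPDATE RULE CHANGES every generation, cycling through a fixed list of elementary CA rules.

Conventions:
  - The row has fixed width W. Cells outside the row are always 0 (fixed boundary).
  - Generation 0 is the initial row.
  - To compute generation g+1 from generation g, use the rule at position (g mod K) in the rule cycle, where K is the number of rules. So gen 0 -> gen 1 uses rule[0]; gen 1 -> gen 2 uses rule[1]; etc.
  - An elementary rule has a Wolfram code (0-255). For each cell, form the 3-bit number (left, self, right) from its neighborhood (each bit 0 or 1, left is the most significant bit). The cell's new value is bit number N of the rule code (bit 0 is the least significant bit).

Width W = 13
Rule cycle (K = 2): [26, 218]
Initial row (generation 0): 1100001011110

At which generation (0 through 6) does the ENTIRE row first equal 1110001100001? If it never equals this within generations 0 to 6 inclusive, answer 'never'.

Answer: never

Derivation:
Gen 0: 1100001011110
Gen 1 (rule 26): 1010010010001
Gen 2 (rule 218): 0001101101010
Gen 3 (rule 26): 0011001000001
Gen 4 (rule 218): 0111110100010
Gen 5 (rule 26): 1100000010101
Gen 6 (rule 218): 1110000100000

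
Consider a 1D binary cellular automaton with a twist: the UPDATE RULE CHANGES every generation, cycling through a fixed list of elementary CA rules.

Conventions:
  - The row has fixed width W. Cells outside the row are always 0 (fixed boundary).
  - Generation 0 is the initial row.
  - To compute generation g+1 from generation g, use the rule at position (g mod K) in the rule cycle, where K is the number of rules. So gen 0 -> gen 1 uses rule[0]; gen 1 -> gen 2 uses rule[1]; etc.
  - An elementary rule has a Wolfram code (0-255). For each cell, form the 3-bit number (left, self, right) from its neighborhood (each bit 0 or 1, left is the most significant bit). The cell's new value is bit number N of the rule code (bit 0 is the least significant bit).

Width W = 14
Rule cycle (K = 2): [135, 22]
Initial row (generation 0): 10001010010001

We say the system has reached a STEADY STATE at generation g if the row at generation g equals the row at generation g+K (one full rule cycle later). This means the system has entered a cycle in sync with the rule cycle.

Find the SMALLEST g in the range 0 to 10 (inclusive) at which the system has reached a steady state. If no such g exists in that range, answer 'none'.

Gen 0: 10001010010001
Gen 1 (rule 135): 10111010110111
Gen 2 (rule 22): 10000010000000
Gen 3 (rule 135): 10111110111111
Gen 4 (rule 22): 10000000000000
Gen 5 (rule 135): 10111111111111
Gen 6 (rule 22): 10000000000000
Gen 7 (rule 135): 10111111111111
Gen 8 (rule 22): 10000000000000
Gen 9 (rule 135): 10111111111111
Gen 10 (rule 22): 10000000000000
Gen 11 (rule 135): 10111111111111
Gen 12 (rule 22): 10000000000000

Answer: 4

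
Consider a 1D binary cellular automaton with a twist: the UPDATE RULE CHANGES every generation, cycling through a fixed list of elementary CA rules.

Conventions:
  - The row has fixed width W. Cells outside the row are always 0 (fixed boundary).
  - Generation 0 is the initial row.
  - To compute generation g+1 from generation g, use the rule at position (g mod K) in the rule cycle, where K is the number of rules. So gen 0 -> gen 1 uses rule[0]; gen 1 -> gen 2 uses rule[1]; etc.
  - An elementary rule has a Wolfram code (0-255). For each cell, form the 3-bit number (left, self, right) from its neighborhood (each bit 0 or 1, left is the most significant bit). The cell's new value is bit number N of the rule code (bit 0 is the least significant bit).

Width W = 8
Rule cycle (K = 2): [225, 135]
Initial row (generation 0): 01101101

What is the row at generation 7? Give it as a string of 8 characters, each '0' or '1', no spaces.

Answer: 01101011

Derivation:
Gen 0: 01101101
Gen 1 (rule 225): 00110110
Gen 2 (rule 135): 11000000
Gen 3 (rule 225): 01011111
Gen 4 (rule 135): 11001110
Gen 5 (rule 225): 01000110
Gen 6 (rule 135): 11011000
Gen 7 (rule 225): 01101011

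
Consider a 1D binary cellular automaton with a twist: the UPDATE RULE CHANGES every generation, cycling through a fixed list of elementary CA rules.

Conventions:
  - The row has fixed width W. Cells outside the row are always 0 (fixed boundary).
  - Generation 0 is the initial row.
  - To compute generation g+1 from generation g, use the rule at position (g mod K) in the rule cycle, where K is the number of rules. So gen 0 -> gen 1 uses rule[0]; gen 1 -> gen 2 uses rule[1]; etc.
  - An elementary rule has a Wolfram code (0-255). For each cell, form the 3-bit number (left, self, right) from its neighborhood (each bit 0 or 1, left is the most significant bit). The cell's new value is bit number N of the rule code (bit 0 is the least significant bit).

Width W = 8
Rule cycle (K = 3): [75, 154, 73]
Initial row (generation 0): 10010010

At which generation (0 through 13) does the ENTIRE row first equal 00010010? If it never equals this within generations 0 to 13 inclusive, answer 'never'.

Answer: 9

Derivation:
Gen 0: 10010010
Gen 1 (rule 75): 00100100
Gen 2 (rule 154): 01011010
Gen 3 (rule 73): 00011000
Gen 4 (rule 75): 11111011
Gen 5 (rule 154): 11110010
Gen 6 (rule 73): 10010000
Gen 7 (rule 75): 00100111
Gen 8 (rule 154): 01011110
Gen 9 (rule 73): 00010010
Gen 10 (rule 75): 11100100
Gen 11 (rule 154): 11011010
Gen 12 (rule 73): 11011000
Gen 13 (rule 75): 11011011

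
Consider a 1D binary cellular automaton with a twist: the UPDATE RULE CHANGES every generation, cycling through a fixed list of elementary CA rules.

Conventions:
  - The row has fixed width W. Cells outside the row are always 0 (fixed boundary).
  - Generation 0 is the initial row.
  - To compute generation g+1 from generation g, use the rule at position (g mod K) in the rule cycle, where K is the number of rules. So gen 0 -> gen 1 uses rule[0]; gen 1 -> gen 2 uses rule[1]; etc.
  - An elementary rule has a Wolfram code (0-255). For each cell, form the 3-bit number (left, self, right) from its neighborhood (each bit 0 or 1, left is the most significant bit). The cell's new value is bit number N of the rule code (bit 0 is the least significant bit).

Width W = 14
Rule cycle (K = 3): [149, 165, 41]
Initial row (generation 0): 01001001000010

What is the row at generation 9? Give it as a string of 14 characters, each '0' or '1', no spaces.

Answer: 10010100010001

Derivation:
Gen 0: 01001001000010
Gen 1 (rule 149): 01101101111011
Gen 2 (rule 165): 00010010110100
Gen 3 (rule 41): 11000001101001
Gen 4 (rule 149): 00111100001101
Gen 5 (rule 165): 10011001100011
Gen 6 (rule 41): 00010001001010
Gen 7 (rule 149): 11011101101011
Gen 8 (rule 165): 00101010011100
Gen 9 (rule 41): 10010100010001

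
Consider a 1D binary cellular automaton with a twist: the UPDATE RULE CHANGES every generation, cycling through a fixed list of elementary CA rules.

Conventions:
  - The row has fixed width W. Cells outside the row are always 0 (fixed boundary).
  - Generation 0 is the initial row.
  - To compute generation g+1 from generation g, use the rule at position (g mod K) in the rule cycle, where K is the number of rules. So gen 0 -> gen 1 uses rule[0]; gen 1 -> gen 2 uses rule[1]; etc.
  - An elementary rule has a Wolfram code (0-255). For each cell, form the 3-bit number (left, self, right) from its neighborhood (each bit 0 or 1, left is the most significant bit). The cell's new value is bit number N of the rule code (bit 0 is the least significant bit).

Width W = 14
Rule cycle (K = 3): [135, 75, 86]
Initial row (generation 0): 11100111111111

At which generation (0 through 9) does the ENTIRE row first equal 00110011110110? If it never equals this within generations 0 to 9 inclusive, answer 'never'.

Gen 0: 11100111111111
Gen 1 (rule 135): 01001011111110
Gen 2 (rule 75): 10010010000010
Gen 3 (rule 86): 11111111000111
Gen 4 (rule 135): 01111110011010
Gen 5 (rule 75): 11000010111000
Gen 6 (rule 86): 01100110001100
Gen 7 (rule 135): 10001000110001
Gen 8 (rule 75): 00110011110110
Gen 9 (rule 86): 01011100010011

Answer: 8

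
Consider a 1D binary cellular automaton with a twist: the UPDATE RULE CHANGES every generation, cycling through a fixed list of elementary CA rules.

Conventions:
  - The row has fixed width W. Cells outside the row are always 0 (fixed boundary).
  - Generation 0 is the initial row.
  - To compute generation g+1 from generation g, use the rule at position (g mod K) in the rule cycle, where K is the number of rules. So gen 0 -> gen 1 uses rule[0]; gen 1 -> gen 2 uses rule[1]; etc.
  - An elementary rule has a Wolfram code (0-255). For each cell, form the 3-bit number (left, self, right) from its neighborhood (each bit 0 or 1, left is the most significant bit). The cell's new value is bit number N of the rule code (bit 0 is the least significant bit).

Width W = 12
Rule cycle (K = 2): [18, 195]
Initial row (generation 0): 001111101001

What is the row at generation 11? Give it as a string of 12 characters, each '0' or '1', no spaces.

Answer: 000000000001

Derivation:
Gen 0: 001111101001
Gen 1 (rule 18): 010000000110
Gen 2 (rule 195): 100111111010
Gen 3 (rule 18): 011000000001
Gen 4 (rule 195): 101011111110
Gen 5 (rule 18): 000000000001
Gen 6 (rule 195): 111111111110
Gen 7 (rule 18): 000000000001
Gen 8 (rule 195): 111111111110
Gen 9 (rule 18): 000000000001
Gen 10 (rule 195): 111111111110
Gen 11 (rule 18): 000000000001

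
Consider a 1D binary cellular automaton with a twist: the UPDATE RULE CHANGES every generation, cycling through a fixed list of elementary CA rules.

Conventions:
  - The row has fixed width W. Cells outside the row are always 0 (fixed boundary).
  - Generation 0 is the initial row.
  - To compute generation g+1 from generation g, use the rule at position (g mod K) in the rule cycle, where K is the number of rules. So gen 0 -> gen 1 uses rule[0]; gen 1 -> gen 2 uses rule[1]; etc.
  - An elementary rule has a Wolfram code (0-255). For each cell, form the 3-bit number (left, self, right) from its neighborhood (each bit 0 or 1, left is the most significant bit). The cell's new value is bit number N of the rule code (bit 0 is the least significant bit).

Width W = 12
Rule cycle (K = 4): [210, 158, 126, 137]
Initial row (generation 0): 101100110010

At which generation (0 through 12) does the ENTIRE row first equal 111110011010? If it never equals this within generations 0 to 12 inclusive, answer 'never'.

Answer: 8

Derivation:
Gen 0: 101100110010
Gen 1 (rule 210): 000111011101
Gen 2 (rule 158): 001110011001
Gen 3 (rule 126): 011011111111
Gen 4 (rule 137): 010011111110
Gen 5 (rule 210): 101101111111
Gen 6 (rule 158): 101001111110
Gen 7 (rule 126): 111111000011
Gen 8 (rule 137): 111110011010
Gen 9 (rule 210): 011111101001
Gen 10 (rule 158): 111111001111
Gen 11 (rule 126): 100001111001
Gen 12 (rule 137): 001101110000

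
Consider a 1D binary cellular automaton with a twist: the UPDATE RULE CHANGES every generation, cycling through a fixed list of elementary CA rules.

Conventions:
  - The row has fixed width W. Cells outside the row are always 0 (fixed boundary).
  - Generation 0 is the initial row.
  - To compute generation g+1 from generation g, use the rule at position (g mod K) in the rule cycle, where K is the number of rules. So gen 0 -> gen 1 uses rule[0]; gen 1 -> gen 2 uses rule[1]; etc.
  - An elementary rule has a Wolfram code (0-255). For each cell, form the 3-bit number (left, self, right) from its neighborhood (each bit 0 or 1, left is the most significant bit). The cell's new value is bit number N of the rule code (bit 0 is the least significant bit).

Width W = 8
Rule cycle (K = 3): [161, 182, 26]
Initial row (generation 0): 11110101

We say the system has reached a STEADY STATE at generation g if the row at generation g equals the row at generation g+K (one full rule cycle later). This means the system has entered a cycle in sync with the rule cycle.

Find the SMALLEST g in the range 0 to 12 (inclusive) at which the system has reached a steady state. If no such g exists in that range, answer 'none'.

Answer: 7

Derivation:
Gen 0: 11110101
Gen 1 (rule 161): 01101010
Gen 2 (rule 182): 10011111
Gen 3 (rule 26): 01110000
Gen 4 (rule 161): 00100111
Gen 5 (rule 182): 01111010
Gen 6 (rule 26): 11000001
Gen 7 (rule 161): 00011100
Gen 8 (rule 182): 00101010
Gen 9 (rule 26): 01000001
Gen 10 (rule 161): 00011100
Gen 11 (rule 182): 00101010
Gen 12 (rule 26): 01000001
Gen 13 (rule 161): 00011100
Gen 14 (rule 182): 00101010
Gen 15 (rule 26): 01000001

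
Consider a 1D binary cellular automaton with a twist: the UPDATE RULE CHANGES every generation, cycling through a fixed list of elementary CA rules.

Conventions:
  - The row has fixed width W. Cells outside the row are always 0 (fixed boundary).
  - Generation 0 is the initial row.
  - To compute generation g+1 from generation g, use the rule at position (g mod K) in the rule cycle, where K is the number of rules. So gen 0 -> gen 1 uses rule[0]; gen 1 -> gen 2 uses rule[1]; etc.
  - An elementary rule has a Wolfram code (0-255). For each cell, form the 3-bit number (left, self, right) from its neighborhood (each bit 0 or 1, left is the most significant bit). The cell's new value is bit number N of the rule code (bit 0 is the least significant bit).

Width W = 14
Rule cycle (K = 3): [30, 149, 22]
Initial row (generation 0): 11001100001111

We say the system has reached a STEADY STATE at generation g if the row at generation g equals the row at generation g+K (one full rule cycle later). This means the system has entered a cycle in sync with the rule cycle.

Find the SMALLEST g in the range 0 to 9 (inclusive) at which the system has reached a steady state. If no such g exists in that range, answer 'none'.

Gen 0: 11001100001111
Gen 1 (rule 30): 10111010011000
Gen 2 (rule 149): 10010011000111
Gen 3 (rule 22): 11111100101000
Gen 4 (rule 30): 10000011101100
Gen 5 (rule 149): 11111001000011
Gen 6 (rule 22): 00000111100100
Gen 7 (rule 30): 00001100011110
Gen 8 (rule 149): 11100011001101
Gen 9 (rule 22): 00010100110001
Gen 10 (rule 30): 00110111101011
Gen 11 (rule 149): 10000011001000
Gen 12 (rule 22): 11000100111100

Answer: none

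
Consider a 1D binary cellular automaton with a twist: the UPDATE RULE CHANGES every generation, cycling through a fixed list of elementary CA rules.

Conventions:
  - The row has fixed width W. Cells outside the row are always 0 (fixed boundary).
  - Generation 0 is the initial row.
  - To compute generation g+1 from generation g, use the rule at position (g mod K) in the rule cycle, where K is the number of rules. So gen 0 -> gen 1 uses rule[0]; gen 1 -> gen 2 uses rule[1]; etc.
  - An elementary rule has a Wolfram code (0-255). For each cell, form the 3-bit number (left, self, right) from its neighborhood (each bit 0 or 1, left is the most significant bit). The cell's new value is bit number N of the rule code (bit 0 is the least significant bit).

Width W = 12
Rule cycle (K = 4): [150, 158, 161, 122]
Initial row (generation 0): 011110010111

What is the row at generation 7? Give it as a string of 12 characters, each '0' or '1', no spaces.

Gen 0: 011110010111
Gen 1 (rule 150): 101101110010
Gen 2 (rule 158): 101001101111
Gen 3 (rule 161): 010000010110
Gen 4 (rule 122): 101000101111
Gen 5 (rule 150): 101101100110
Gen 6 (rule 158): 101001011101
Gen 7 (rule 161): 010000101010

Answer: 010000101010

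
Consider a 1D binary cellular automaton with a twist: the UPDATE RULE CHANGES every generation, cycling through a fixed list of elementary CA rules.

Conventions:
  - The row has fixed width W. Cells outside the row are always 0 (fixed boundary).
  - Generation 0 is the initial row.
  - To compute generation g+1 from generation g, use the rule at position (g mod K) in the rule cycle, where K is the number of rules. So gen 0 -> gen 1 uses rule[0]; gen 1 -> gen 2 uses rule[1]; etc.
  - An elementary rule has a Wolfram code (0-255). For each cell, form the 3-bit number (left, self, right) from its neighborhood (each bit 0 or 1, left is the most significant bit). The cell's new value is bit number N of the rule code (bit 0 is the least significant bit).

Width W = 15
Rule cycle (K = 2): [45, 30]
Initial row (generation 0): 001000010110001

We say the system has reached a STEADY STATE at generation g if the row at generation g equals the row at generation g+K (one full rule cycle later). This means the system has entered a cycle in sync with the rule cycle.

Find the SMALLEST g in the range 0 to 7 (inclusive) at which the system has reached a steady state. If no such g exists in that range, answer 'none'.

Gen 0: 001000010110001
Gen 1 (rule 45): 101011011100101
Gen 2 (rule 30): 101010010011101
Gen 3 (rule 45): 111110010010011
Gen 4 (rule 30): 100001111111110
Gen 5 (rule 45): 101101000000000
Gen 6 (rule 30): 101001100000000
Gen 7 (rule 45): 111001001111111
Gen 8 (rule 30): 100111111000000
Gen 9 (rule 45): 100100000011111

Answer: none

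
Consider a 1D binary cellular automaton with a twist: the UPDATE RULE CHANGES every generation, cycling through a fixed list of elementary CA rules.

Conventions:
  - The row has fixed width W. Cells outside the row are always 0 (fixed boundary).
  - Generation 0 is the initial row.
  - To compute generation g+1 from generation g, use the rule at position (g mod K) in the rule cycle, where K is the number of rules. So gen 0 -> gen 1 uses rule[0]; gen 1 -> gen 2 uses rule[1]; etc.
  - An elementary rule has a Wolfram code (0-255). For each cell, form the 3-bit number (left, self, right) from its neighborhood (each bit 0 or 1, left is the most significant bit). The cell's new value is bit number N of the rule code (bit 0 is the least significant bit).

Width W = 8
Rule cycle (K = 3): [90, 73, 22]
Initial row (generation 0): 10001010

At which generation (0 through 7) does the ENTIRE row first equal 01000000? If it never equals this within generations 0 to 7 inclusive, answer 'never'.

Answer: never

Derivation:
Gen 0: 10001010
Gen 1 (rule 90): 01010001
Gen 2 (rule 73): 00000100
Gen 3 (rule 22): 00001110
Gen 4 (rule 90): 00011011
Gen 5 (rule 73): 11011011
Gen 6 (rule 22): 00000000
Gen 7 (rule 90): 00000000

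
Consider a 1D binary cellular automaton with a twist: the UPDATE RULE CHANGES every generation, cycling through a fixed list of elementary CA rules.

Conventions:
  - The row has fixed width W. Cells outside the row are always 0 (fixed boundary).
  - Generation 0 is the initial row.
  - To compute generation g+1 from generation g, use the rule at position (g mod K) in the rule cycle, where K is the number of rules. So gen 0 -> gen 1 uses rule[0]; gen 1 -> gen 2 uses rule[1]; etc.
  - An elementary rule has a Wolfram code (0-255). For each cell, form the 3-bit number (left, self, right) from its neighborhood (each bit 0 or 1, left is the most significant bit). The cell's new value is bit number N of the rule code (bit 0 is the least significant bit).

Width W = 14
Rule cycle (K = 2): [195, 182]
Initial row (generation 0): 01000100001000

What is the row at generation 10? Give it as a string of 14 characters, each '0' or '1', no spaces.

Answer: 11111011011111

Derivation:
Gen 0: 01000100001000
Gen 1 (rule 195): 10011001110011
Gen 2 (rule 182): 11100110101100
Gen 3 (rule 195): 01101010000101
Gen 4 (rule 182): 10011111001111
Gen 5 (rule 195): 00101111010111
Gen 6 (rule 182): 01110110111010
Gen 7 (rule 195): 10110010011000
Gen 8 (rule 182): 11001111100100
Gen 9 (rule 195): 01010111101001
Gen 10 (rule 182): 11111011011111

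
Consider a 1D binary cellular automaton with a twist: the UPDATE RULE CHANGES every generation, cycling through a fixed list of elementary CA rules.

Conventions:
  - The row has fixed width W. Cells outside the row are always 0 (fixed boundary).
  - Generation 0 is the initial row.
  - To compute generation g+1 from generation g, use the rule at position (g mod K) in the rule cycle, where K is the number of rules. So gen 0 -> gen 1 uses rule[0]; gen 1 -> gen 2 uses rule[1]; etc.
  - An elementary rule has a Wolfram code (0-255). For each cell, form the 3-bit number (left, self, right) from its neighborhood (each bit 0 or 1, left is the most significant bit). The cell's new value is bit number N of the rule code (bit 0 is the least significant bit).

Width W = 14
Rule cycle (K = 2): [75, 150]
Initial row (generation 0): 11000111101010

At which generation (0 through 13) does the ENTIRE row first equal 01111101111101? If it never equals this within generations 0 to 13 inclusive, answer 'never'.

Answer: never

Derivation:
Gen 0: 11000111101010
Gen 1 (rule 75): 11011100100000
Gen 2 (rule 150): 00001011110000
Gen 3 (rule 75): 11110010010111
Gen 4 (rule 150): 01101111110010
Gen 5 (rule 75): 11101000010100
Gen 6 (rule 150): 01001100110110
Gen 7 (rule 75): 10011101110110
Gen 8 (rule 150): 11101000100001
Gen 9 (rule 75): 10100011001110
Gen 10 (rule 150): 10110100110101
Gen 11 (rule 75): 00110001110000
Gen 12 (rule 150): 01001010101000
Gen 13 (rule 75): 10010000000011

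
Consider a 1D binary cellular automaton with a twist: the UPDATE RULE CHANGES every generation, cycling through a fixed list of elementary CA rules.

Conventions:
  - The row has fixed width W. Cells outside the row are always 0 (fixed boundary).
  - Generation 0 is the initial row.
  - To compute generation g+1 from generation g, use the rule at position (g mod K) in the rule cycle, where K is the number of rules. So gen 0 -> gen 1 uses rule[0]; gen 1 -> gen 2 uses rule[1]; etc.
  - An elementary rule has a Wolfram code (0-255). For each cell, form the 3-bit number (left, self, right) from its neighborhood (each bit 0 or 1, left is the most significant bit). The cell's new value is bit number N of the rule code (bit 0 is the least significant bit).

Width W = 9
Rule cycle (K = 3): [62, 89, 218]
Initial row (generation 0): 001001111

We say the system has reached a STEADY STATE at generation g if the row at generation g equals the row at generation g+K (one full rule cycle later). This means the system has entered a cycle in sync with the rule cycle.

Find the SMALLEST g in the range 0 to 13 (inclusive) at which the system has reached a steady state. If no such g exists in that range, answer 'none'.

Gen 0: 001001111
Gen 1 (rule 62): 011111000
Gen 2 (rule 89): 010001111
Gen 3 (rule 218): 101011111
Gen 4 (rule 62): 111110000
Gen 5 (rule 89): 100011111
Gen 6 (rule 218): 010111111
Gen 7 (rule 62): 111100000
Gen 8 (rule 89): 100111111
Gen 9 (rule 218): 011111111
Gen 10 (rule 62): 110000000
Gen 11 (rule 89): 111111111
Gen 12 (rule 218): 111111111
Gen 13 (rule 62): 100000000
Gen 14 (rule 89): 011111111
Gen 15 (rule 218): 111111111
Gen 16 (rule 62): 100000000

Answer: 12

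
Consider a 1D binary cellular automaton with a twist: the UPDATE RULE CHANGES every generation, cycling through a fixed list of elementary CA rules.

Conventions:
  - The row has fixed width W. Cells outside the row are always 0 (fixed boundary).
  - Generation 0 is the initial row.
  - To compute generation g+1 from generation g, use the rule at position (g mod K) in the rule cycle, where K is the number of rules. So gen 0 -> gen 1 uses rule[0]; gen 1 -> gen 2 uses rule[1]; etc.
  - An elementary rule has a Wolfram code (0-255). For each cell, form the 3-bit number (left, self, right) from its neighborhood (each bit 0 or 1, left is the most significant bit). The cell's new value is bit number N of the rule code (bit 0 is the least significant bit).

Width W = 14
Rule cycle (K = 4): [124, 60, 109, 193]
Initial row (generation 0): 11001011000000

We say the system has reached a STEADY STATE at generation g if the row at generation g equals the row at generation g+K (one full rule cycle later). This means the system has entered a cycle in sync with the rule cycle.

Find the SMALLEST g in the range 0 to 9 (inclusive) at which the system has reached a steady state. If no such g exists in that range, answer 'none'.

Answer: none

Derivation:
Gen 0: 11001011000000
Gen 1 (rule 124): 11101111100000
Gen 2 (rule 60): 10011000010000
Gen 3 (rule 109): 10011011010111
Gen 4 (rule 193): 00001001000011
Gen 5 (rule 124): 00001101100011
Gen 6 (rule 60): 00001011010010
Gen 7 (rule 109): 11101111110010
Gen 8 (rule 193): 01100111110000
Gen 9 (rule 124): 01110100011000
Gen 10 (rule 60): 01001110010100
Gen 11 (rule 109): 01001010011101
Gen 12 (rule 193): 00000000001100
Gen 13 (rule 124): 00000000001110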